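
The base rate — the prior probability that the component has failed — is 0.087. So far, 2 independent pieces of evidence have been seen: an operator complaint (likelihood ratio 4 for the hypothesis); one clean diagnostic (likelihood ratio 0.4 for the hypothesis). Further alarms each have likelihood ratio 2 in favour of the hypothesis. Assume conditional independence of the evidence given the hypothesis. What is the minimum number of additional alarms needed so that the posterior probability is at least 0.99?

Prior odds = 0.087/0.913 = 87/913.
Combined Bayes factor of the evidence already in hand = 4 × 0.4 = 1.6.
Odds after that evidence = (87/913) × 1.6 = 696/4565.
Target odds = 0.99/0.01 = 99.
Need 2ⁿ ≥ 99 ÷ (696/4565) = 150645/232.
2⁹ = 512 falls short of 150645/232 but 2¹⁰ = 1024 reaches it, so n = 10.

10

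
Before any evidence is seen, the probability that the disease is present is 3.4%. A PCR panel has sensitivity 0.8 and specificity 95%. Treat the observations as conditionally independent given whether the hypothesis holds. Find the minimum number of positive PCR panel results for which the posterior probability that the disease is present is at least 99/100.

3

Prior odds = 0.034/0.966 = 17/483.
False-positive rate = 1 − 0.95 = 0.05; likelihood ratio of a positive = 0.8/0.05 = 16.
Target posterior odds = 0.99/0.01 = 99.
Need (17/483) × 16ⁿ ≥ 99, i.e. 16ⁿ ≥ 47817/17.
16² = 256 falls short of 47817/17 but 16³ = 4096 reaches it, so n = 3.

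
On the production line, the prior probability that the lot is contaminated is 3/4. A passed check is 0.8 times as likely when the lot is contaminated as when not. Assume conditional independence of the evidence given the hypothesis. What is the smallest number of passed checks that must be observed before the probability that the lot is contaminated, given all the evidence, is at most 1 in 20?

19

Prior odds = 0.75/0.25 = 3.
Likelihood ratio per passed check = 0.8.
Target posterior odds = 0.05/0.95 = 1/19.
Require 0.8ⁿ ≤ 1/19 ÷ 3 = 1/57.
0.8¹⁸ ≈0.0180144 is still above 1/57 but 0.8¹⁹ ≈0.0144115 is at or below it, so n = 19.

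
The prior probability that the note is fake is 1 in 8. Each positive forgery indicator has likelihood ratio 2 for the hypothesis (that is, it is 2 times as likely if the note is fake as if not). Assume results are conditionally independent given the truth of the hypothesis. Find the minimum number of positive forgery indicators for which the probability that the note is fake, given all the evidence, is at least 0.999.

13

Prior odds = 0.125/0.875 = 1/7.
Likelihood ratio per positive forgery indicator = 2.
Target odds: 0.999 ÷ 0.001 = 999.
Require 2ⁿ ≥ 999 ÷ (1/7) = 6993.
2¹² = 4096 falls short of 6993 but 2¹³ = 8192 reaches it, so n = 13.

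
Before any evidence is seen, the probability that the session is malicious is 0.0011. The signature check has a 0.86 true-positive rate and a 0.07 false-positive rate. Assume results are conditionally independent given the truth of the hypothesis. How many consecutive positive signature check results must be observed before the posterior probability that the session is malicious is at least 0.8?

4

Prior odds = 0.0011/0.9989 = 11/9989.
Likelihood ratio of a positive result = 0.86/0.07 = 86/7.
Target odds: 0.8 ÷ 0.2 = 4.
Need (11/9989) × (86/7)ⁿ ≥ 4, i.e. (86/7)ⁿ ≥ 39956/11.
(86/7)³ = 636056/343 falls short of 39956/11 but (86/7)⁴ = 54700816/2401 reaches it, so n = 4.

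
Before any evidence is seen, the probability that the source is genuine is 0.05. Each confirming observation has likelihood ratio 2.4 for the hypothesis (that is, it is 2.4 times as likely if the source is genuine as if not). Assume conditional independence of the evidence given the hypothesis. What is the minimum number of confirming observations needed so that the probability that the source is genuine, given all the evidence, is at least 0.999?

12

Prior odds: 0.05 ÷ 0.95 = 1/19.
Likelihood ratio per confirming observation = 2.4.
Target odds: 0.999 ÷ 0.001 = 999.
Require 2.4ⁿ ≥ 999 ÷ (1/19) = 18981.
2.4¹¹ ≈15216.8 falls short of 18981 but 2.4¹² ≈36520.3 reaches it, so n = 12.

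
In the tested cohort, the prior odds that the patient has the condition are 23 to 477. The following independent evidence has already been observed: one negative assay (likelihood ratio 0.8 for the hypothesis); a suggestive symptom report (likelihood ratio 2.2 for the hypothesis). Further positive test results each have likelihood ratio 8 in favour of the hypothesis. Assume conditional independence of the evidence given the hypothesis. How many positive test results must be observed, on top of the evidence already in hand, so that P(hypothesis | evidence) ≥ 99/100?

4

Prior odds = 23/477.
Combined Bayes factor of the evidence already in hand = 0.8 × 2.2 = 1.76.
Odds after that evidence = (23/477) × 1.76 = 1012/11925.
Target odds = 0.99/0.01 = 99.
Need 8ⁿ ≥ 99 ÷ (1012/11925) = 107325/92.
8³ = 512 falls short of 107325/92 but 8⁴ = 4096 reaches it, so n = 4.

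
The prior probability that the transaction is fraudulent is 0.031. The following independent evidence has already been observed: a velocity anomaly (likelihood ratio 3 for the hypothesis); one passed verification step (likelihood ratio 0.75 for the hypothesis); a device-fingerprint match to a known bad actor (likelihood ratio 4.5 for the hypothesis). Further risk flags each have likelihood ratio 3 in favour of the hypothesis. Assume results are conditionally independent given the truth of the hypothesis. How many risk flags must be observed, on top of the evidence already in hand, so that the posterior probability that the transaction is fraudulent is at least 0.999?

8

Prior odds = 0.031/0.969 = 31/969.
Combined Bayes factor of the evidence already in hand = 3 × 0.75 × 4.5 = 10.125.
Odds after that evidence = (31/969) × 10.125 = 837/2584.
Target odds = 0.999/0.001 = 999.
Need 3ⁿ ≥ 999 ÷ (837/2584) = 95608/31.
3⁷ = 2187 falls short of 95608/31 but 3⁸ = 6561 reaches it, so n = 8.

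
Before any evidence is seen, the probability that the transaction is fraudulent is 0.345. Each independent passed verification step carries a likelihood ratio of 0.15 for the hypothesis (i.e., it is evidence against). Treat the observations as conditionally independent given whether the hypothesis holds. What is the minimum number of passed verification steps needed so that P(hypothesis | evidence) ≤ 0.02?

2

Prior odds: 0.345 ÷ 0.655 = 69/131.
Likelihood ratio per passed verification step = 0.15.
Target posterior odds = 0.02/0.98 = 1/49.
Require 0.15ⁿ ≤ 1/49 ÷ (69/131) = 131/3381.
0.15¹ = 0.15 is still above 131/3381 but 0.15² = 0.0225 is at or below it, so n = 2.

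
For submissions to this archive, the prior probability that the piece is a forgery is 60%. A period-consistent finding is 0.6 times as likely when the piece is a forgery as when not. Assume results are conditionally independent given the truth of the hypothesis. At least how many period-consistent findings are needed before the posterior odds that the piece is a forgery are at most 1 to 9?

Prior odds = 0.6/0.4 = 1.5.
Likelihood ratio per period-consistent finding = 0.6.
Target odds = 1/9.
Require 0.6ⁿ ≤ 1/9 ÷ 1.5 = 2/27.
0.6⁵ = 0.07776 is still above 2/27 but 0.6⁶ = 729/15625 is at or below it, so n = 6.

6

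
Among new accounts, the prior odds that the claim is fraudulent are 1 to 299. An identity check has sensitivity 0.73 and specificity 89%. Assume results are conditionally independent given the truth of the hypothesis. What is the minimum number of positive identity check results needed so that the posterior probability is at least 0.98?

Prior odds = 1/299.
False-positive rate = 1 − 0.89 = 0.11; likelihood ratio of a positive = 0.73/0.11 = 73/11.
Target odds: 0.98 ÷ 0.02 = 49.
Require (73/11)ⁿ ≥ 49 ÷ (1/299) = 14651.
(73/11)⁵ ≈12872.1 falls short of 14651 but (73/11)⁶ ≈85424.2 reaches it, so n = 6.

6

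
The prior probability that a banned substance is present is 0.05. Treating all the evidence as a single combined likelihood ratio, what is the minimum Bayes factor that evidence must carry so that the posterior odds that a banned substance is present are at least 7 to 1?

Prior odds = 0.05/0.95 = 1/19.
Target odds = 7.
Required Bayes factor = 7 ÷ (1/19) = 133.

133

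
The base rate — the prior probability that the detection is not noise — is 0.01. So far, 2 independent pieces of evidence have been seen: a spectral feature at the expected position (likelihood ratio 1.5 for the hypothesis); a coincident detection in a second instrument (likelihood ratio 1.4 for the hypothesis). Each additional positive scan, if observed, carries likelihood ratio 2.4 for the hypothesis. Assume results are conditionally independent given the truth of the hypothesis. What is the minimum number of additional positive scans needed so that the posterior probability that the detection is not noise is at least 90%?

Prior odds = 0.01/0.99 = 1/99.
Combined Bayes factor of the evidence already in hand = 1.5 × 1.4 = 2.1.
Odds after that evidence = (1/99) × 2.1 = 7/330.
Target odds = 0.9/0.1 = 9.
Need 2.4ⁿ ≥ 9 ÷ (7/330) = 2970/7.
2.4⁶ = 2985984/15625 falls short of 2970/7 but 2.4⁷ = 35831808/78125 reaches it, so n = 7.

7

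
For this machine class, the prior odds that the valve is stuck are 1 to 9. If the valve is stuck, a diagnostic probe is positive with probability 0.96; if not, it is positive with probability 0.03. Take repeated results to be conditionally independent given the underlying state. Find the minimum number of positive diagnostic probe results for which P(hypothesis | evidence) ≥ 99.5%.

Prior odds = 1/9.
Likelihood ratio of a positive = 0.96/0.03 = 32.
Target posterior odds = 0.995/0.005 = 199.
Need (1/9) × 32ⁿ ≥ 199, i.e. 32ⁿ ≥ 1791.
32² = 1024 falls short of 1791 but 32³ = 32768 reaches it, so n = 3.

3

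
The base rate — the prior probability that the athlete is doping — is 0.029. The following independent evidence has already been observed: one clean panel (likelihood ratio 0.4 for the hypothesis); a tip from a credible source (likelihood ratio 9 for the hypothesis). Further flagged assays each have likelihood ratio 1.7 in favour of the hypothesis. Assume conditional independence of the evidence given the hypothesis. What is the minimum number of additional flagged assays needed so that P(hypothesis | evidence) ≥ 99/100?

13

Prior odds = 0.029/0.971 = 29/971.
Combined Bayes factor of the evidence already in hand = 0.4 × 9 = 3.6.
Odds after that evidence = (29/971) × 3.6 = 522/4855.
Target odds = 0.99/0.01 = 99.
Need 1.7ⁿ ≥ 99 ÷ (522/4855) = 53405/58.
1.7¹² ≈582.622 falls short of 53405/58 but 1.7¹³ ≈990.458 reaches it, so n = 13.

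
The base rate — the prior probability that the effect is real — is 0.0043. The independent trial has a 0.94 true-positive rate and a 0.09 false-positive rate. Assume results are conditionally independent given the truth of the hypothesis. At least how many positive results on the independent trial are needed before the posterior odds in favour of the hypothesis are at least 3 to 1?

Prior odds = 0.0043/0.9957 = 43/9957.
Likelihood ratio of a positive result = 0.94/0.09 = 94/9.
Target odds = 3.
Require (94/9)ⁿ ≥ 3 ÷ (43/9957) = 29871/43.
(94/9)² = 8836/81 falls short of 29871/43 but (94/9)³ = 830584/729 reaches it, so n = 3.

3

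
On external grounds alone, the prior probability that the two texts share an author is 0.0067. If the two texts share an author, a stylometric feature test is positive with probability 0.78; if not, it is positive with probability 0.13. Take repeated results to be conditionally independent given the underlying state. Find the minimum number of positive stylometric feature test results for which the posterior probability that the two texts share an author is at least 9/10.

Prior odds: 0.0067 ÷ 0.9933 = 67/9933.
Likelihood ratio of a positive = 0.78/0.13 = 6.
Target posterior odds = 0.9/0.1 = 9.
Require 6ⁿ ≥ 9 ÷ (67/9933) = 89397/67.
6⁴ = 1296 falls short of 89397/67 but 6⁵ = 7776 reaches it, so n = 5.

5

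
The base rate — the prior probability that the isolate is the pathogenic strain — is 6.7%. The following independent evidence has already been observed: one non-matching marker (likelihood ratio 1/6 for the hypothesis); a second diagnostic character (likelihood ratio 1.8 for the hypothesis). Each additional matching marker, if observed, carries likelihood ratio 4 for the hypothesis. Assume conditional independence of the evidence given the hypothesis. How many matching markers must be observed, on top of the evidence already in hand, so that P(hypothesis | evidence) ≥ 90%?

5

Prior odds = 0.067/0.933 = 67/933.
Combined Bayes factor of the evidence already in hand = (1/6) × 1.8 = 0.3.
Odds after that evidence = (67/933) × 0.3 = 67/3110.
Target odds = 0.9/0.1 = 9.
Need 4ⁿ ≥ 9 ÷ (67/3110) = 27990/67.
4⁴ = 256 falls short of 27990/67 but 4⁵ = 1024 reaches it, so n = 5.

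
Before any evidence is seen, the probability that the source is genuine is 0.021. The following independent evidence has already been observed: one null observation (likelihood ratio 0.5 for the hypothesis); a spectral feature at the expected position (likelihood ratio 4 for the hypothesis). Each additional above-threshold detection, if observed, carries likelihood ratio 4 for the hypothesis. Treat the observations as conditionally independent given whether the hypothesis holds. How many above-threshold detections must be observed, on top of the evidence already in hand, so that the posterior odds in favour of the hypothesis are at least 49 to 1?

Prior odds = 0.021/0.979 = 21/979.
Combined Bayes factor of the evidence already in hand = 0.5 × 4 = 2.
Odds after that evidence = (21/979) × 2 = 42/979.
Target odds = 49.
Need 4ⁿ ≥ 49 ÷ (42/979) = 6853/6.
4⁵ = 1024 falls short of 6853/6 but 4⁶ = 4096 reaches it, so n = 6.

6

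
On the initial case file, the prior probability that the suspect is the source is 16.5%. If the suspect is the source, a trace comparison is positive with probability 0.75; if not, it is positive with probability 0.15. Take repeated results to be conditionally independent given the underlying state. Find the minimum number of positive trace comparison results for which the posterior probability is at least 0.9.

3

Prior odds: 0.165 ÷ 0.835 = 33/167.
Likelihood ratio of a positive = 0.75/0.15 = 5.
Target odds: 0.9 ÷ 0.1 = 9.
Require 5ⁿ ≥ 9 ÷ (33/167) = 501/11.
5² = 25 falls short of 501/11 but 5³ = 125 reaches it, so n = 3.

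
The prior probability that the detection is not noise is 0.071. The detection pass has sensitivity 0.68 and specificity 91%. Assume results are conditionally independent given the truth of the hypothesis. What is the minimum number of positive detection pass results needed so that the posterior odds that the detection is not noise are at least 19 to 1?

3

Prior odds: 0.071 ÷ 0.929 = 71/929.
False-positive rate = 1 − 0.91 = 0.09; likelihood ratio of a positive = 0.68/0.09 = 68/9.
Target odds = 19.
Require (68/9)ⁿ ≥ 19 ÷ (71/929) = 17651/71.
(68/9)² = 4624/81 falls short of 17651/71 but (68/9)³ = 314432/729 reaches it, so n = 3.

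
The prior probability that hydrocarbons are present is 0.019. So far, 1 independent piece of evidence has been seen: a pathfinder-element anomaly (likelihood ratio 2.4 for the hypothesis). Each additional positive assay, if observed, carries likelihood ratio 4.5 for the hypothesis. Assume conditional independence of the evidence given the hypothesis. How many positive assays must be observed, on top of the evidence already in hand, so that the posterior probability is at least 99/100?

6

Prior odds = 0.019/0.981 = 19/981.
Bayes factor of the evidence already in hand = 2.4.
Odds after that evidence = (19/981) × 2.4 = 76/1635.
Target odds = 0.99/0.01 = 99.
Need 4.5ⁿ ≥ 99 ÷ (76/1635) = 161865/76.
4.5⁵ = 1845.28125 falls short of 161865/76 but 4.5⁶ = 8303.765625 reaches it, so n = 6.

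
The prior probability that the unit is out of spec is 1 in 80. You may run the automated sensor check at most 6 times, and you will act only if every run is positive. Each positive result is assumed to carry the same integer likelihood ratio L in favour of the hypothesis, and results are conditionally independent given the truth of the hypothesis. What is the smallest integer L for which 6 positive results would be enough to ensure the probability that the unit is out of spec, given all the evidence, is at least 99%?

Prior odds = 0.0125/0.9875 = 1/79.
Target odds = 0.99/0.01 = 99.
Need L⁶ ≥ 99 ÷ (1/79) = 7821.
4⁶ = 4096 < 7821 ≤ 15625 = 5⁶, so L = 5.

5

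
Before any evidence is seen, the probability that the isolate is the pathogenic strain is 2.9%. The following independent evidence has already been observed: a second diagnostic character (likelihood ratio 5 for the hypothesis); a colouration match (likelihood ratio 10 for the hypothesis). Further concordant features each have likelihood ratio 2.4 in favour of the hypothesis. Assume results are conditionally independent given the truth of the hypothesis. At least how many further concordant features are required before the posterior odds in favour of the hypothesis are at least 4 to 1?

2

Prior odds = 0.029/0.971 = 29/971.
Combined Bayes factor of the evidence already in hand = 5 × 10 = 50.
Odds after that evidence = (29/971) × 50 = 1450/971.
Target odds = 4.
Need 2.4ⁿ ≥ 4 ÷ (1450/971) = 1942/725.
2.4¹ = 2.4 falls short of 1942/725 but 2.4² = 5.76 reaches it, so n = 2.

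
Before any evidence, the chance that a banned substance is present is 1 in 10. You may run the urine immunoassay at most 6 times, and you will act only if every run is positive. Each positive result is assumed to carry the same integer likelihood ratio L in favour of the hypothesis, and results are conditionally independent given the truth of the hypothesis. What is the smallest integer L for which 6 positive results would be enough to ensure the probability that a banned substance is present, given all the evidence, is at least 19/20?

3

Prior odds = 0.1/0.9 = 1/9.
Target odds = 0.95/0.05 = 19.
Need L⁶ ≥ 19 ÷ (1/9) = 171.
2⁶ = 64 < 171 ≤ 729 = 3⁶, so L = 3.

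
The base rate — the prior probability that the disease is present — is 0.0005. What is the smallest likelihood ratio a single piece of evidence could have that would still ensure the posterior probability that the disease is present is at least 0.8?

7996

Prior odds = 0.0005/0.9995 = 1/1999.
Target odds = 0.8/0.2 = 4.
Required Bayes factor = 4 ÷ (1/1999) = 7996.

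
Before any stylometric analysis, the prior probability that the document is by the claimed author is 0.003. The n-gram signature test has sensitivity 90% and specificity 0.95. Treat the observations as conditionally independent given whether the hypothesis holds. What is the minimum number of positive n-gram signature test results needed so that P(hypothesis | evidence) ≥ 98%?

4

Prior odds = 0.003/0.997 = 3/997.
False-positive rate = 1 − 0.95 = 0.05; likelihood ratio of a positive = 0.9/0.05 = 18.
Target posterior odds = 0.98/0.02 = 49.
Need (3/997) × 18ⁿ ≥ 49, i.e. 18ⁿ ≥ 48853/3.
18³ = 5832 falls short of 48853/3 but 18⁴ = 104976 reaches it, so n = 4.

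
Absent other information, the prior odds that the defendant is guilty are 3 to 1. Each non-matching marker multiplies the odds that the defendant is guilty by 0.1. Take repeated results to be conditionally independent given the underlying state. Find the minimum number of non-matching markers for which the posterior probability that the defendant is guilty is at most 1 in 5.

2

Prior odds = 3.
Likelihood ratio per non-matching marker = 0.1.
Target posterior odds = 0.2/0.8 = 0.25.
Need 3 × 0.1ⁿ ≤ 0.25, i.e. 0.1ⁿ ≤ 1/12.
0.1¹ = 0.1 is still above 1/12 but 0.1² = 0.01 is at or below it, so n = 2.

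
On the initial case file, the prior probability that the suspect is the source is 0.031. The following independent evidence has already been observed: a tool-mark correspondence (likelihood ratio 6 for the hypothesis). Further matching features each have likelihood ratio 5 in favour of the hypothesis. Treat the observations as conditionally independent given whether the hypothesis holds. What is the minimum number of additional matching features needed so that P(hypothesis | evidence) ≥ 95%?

Prior odds = 0.031/0.969 = 31/969.
Bayes factor of the evidence already in hand = 6.
Odds after that evidence = (31/969) × 6 = 62/323.
Target odds = 0.95/0.05 = 19.
Need 5ⁿ ≥ 19 ÷ (62/323) = 6137/62.
5² = 25 falls short of 6137/62 but 5³ = 125 reaches it, so n = 3.

3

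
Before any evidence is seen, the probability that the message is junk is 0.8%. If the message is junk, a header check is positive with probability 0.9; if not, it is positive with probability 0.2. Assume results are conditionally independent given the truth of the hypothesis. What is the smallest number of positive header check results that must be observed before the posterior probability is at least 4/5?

5

Prior odds: 0.008 ÷ 0.992 = 1/124.
Likelihood ratio of a positive = 0.9/0.2 = 4.5.
Target posterior odds = 0.8/0.2 = 4.
Need (1/124) × 4.5ⁿ ≥ 4, i.e. 4.5ⁿ ≥ 496.
4.5⁴ = 410.0625 falls short of 496 but 4.5⁵ = 1845.28125 reaches it, so n = 5.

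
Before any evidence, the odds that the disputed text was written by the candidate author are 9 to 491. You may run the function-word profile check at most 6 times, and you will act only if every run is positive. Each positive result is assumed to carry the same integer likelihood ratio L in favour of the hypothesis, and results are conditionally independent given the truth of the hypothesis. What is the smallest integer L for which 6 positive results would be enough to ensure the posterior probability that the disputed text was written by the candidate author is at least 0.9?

3

Prior odds = 9/491.
Target odds = 0.9/0.1 = 9.
Need L⁶ ≥ 9 ÷ (9/491) = 491.
2⁶ = 64 < 491 ≤ 729 = 3⁶, so L = 3.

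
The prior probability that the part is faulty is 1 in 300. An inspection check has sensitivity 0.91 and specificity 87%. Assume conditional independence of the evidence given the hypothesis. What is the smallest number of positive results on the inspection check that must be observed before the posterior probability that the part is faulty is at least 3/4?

Prior odds = (1/300)/(299/300) = 1/299.
False-positive rate = 1 − 0.87 = 0.13; likelihood ratio of a positive = 0.91/0.13 = 7.
Target odds: 0.75 ÷ 0.25 = 3.
Need (1/299) × 7ⁿ ≥ 3, i.e. 7ⁿ ≥ 897.
7³ = 343 falls short of 897 but 7⁴ = 2401 reaches it, so n = 4.

4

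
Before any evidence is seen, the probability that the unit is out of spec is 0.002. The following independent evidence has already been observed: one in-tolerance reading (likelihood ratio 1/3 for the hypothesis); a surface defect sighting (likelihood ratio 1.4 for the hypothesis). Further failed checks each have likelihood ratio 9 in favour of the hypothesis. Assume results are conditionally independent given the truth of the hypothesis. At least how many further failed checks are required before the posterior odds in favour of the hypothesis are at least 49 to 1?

5

Prior odds = 0.002/0.998 = 1/499.
Combined Bayes factor of the evidence already in hand = (1/3) × 1.4 = 7/15.
Odds after that evidence = (1/499) × 7/15 = 7/7485.
Target odds = 49.
Need 9ⁿ ≥ 49 ÷ (7/7485) = 52395.
9⁴ = 6561 falls short of 52395 but 9⁵ = 59049 reaches it, so n = 5.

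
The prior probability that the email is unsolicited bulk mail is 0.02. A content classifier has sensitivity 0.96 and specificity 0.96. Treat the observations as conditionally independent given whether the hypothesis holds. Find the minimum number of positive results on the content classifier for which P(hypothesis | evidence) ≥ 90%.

2

Prior odds: 0.02 ÷ 0.98 = 1/49.
False-positive rate = 1 − 0.96 = 0.04; likelihood ratio of a positive = 0.96/0.04 = 24.
Target odds: 0.9 ÷ 0.1 = 9.
Require 24ⁿ ≥ 9 ÷ (1/49) = 441.
24¹ = 24 falls short of 441 but 24² = 576 reaches it, so n = 2.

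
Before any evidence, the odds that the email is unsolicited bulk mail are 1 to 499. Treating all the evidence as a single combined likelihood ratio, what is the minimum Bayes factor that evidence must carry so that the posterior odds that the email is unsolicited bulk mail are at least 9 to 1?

4491

Prior odds = 1/499.
Target odds = 9.
Required Bayes factor = 9 ÷ (1/499) = 4491.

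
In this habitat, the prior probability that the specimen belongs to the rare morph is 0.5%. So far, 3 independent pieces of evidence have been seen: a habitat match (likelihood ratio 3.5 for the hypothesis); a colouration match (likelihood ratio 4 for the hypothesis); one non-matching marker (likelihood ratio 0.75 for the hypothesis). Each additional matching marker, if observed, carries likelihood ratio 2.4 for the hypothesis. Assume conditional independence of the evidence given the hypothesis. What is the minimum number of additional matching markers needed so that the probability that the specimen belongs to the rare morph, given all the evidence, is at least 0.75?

5

Prior odds = 0.005/0.995 = 1/199.
Combined Bayes factor of the evidence already in hand = 3.5 × 4 × 0.75 = 10.5.
Odds after that evidence = (1/199) × 10.5 = 21/398.
Target odds = 0.75/0.25 = 3.
Need 2.4ⁿ ≥ 3 ÷ (21/398) = 398/7.
2.4⁴ = 33.1776 falls short of 398/7 but 2.4⁵ = 79.62624 reaches it, so n = 5.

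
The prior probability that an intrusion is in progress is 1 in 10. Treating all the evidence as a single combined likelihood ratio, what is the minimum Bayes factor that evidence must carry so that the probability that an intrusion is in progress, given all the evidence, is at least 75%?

27

Prior odds = 0.1/0.9 = 1/9.
Target odds = 0.75/0.25 = 3.
Required Bayes factor = 3 ÷ (1/9) = 27.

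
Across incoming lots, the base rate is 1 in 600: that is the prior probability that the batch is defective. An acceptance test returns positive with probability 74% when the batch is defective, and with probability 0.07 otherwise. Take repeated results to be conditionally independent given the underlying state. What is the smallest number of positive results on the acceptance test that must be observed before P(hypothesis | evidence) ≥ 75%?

Prior odds = (1/600)/(599/600) = 1/599.
Likelihood ratio of a positive result = 0.74/0.07 = 74/7.
Target odds: 0.75 ÷ 0.25 = 3.
Need (1/599) × (74/7)ⁿ ≥ 3, i.e. (74/7)ⁿ ≥ 1797.
(74/7)³ = 405224/343 falls short of 1797 but (74/7)⁴ = 29986576/2401 reaches it, so n = 4.

4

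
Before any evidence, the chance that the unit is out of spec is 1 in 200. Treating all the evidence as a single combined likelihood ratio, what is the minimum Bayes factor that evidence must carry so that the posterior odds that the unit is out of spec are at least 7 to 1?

Prior odds = 0.005/0.995 = 1/199.
Target odds = 7.
Required Bayes factor = 7 ÷ (1/199) = 1393.

1393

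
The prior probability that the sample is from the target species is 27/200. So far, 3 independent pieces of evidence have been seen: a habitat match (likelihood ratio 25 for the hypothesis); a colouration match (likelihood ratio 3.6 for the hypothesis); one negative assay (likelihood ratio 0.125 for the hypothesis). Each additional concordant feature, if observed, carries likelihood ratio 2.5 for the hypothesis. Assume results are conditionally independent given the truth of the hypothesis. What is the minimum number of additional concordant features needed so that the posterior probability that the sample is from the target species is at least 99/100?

Prior odds = 0.135/0.865 = 27/173.
Combined Bayes factor of the evidence already in hand = 25 × 3.6 × 0.125 = 11.25.
Odds after that evidence = (27/173) × 11.25 = 1215/692.
Target odds = 0.99/0.01 = 99.
Need 2.5ⁿ ≥ 99 ÷ (1215/692) = 7612/135.
2.5⁴ = 39.0625 falls short of 7612/135 but 2.5⁵ = 97.65625 reaches it, so n = 5.

5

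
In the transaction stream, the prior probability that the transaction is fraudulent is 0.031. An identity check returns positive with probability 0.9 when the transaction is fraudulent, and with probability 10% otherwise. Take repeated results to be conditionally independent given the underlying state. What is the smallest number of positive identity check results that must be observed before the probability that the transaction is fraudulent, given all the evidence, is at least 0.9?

Prior odds: 0.031 ÷ 0.969 = 31/969.
Likelihood ratio of a positive result = 0.9/0.1 = 9.
Target odds: 0.9 ÷ 0.1 = 9.
Require 9ⁿ ≥ 9 ÷ (31/969) = 8721/31.
9² = 81 falls short of 8721/31 but 9³ = 729 reaches it, so n = 3.

3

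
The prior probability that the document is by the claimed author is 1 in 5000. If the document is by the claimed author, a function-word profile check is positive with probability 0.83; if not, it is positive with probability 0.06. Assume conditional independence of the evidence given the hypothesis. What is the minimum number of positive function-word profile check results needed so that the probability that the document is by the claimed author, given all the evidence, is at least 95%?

Prior odds = 0.0002/0.9998 = 1/4999.
Likelihood ratio of a positive = 0.83/0.06 = 83/6.
Target odds: 0.95 ÷ 0.05 = 19.
Require (83/6)ⁿ ≥ 19 ÷ (1/4999) = 94981.
(83/6)⁴ = 47458321/1296 falls short of 94981 but (83/6)⁵ ≈506564 reaches it, so n = 5.

5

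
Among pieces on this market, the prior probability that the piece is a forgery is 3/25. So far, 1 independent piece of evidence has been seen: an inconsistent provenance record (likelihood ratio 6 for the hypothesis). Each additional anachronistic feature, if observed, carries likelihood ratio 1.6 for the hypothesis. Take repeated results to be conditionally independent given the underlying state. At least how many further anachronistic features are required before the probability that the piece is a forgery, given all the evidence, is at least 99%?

Prior odds = 0.12/0.88 = 3/22.
Bayes factor of the evidence already in hand = 6.
Odds after that evidence = (3/22) × 6 = 9/11.
Target odds = 0.99/0.01 = 99.
Need 1.6ⁿ ≥ 99 ÷ (9/11) = 121.
1.6¹⁰ ≈109.951 falls short of 121 but 1.6¹¹ ≈175.922 reaches it, so n = 11.

11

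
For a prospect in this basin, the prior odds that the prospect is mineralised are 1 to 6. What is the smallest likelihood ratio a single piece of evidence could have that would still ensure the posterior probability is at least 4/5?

Prior odds = 1/6.
Target odds = 0.8/0.2 = 4.
Required Bayes factor = 4 ÷ (1/6) = 24.

24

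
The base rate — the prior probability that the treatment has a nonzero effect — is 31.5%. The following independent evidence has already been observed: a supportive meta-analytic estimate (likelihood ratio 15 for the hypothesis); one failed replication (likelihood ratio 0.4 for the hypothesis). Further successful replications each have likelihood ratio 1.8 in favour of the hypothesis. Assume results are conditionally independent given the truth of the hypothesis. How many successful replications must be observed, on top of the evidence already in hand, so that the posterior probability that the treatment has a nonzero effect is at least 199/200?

8

Prior odds = 0.315/0.685 = 63/137.
Combined Bayes factor of the evidence already in hand = 15 × 0.4 = 6.
Odds after that evidence = (63/137) × 6 = 378/137.
Target odds = 0.995/0.005 = 199.
Need 1.8ⁿ ≥ 199 ÷ (378/137) = 27263/378.
1.8⁷ = 4782969/78125 falls short of 27263/378 but 1.8⁸ = 43046721/390625 reaches it, so n = 8.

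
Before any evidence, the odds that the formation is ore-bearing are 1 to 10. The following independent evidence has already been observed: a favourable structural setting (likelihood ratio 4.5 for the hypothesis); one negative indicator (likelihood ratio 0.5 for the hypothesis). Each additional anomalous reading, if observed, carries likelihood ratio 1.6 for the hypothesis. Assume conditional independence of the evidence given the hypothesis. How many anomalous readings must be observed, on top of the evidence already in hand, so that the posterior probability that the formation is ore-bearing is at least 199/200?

Prior odds = 0.1.
Combined Bayes factor of the evidence already in hand = 4.5 × 0.5 = 2.25.
Odds after that evidence = 0.1 × 2.25 = 0.225.
Target odds = 0.995/0.005 = 199.
Need 1.6ⁿ ≥ 199 ÷ 0.225 = 7960/9.
1.6¹⁴ ≈720.576 falls short of 7960/9 but 1.6¹⁵ ≈1152.92 reaches it, so n = 15.

15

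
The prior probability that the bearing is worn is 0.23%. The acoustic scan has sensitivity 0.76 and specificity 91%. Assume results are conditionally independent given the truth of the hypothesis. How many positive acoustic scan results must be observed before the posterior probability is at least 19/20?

5

Prior odds: 0.0023 ÷ 0.9977 = 23/9977.
False-positive rate = 1 − 0.91 = 0.09; likelihood ratio of a positive = 0.76/0.09 = 76/9.
Target odds: 0.95 ÷ 0.05 = 19.
Require (76/9)ⁿ ≥ 19 ÷ (23/9977) = 189563/23.
(76/9)⁴ = 33362176/6561 falls short of 189563/23 but (76/9)⁵ ≈42939.3 reaches it, so n = 5.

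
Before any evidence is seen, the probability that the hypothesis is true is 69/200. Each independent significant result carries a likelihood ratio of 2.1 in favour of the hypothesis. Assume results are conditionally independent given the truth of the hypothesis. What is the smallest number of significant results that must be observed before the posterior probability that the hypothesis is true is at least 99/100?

Prior odds: 0.345 ÷ 0.655 = 69/131.
Likelihood ratio per significant result = 2.1.
Target odds: 0.99 ÷ 0.01 = 99.
Need (69/131) × 2.1ⁿ ≥ 99, i.e. 2.1ⁿ ≥ 4323/23.
2.1⁷ ≈180.109 falls short of 4323/23 but 2.1⁸ ≈378.229 reaches it, so n = 8.

8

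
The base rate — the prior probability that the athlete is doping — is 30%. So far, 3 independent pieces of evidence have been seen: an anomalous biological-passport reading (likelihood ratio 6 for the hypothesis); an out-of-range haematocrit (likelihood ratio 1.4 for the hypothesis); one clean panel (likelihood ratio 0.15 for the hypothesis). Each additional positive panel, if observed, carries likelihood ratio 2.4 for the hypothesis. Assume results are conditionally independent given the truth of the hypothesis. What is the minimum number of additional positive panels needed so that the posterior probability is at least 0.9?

Prior odds = 0.3/0.7 = 3/7.
Combined Bayes factor of the evidence already in hand = 6 × 1.4 × 0.15 = 1.26.
Odds after that evidence = (3/7) × 1.26 = 0.54.
Target odds = 0.9/0.1 = 9.
Need 2.4ⁿ ≥ 9 ÷ 0.54 = 50/3.
2.4³ = 13.824 falls short of 50/3 but 2.4⁴ = 33.1776 reaches it, so n = 4.

4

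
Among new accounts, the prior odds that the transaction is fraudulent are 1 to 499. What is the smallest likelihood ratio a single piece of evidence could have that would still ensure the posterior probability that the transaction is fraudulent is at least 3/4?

1497

Prior odds = 1/499.
Target odds = 0.75/0.25 = 3.
Required Bayes factor = 3 ÷ (1/499) = 1497.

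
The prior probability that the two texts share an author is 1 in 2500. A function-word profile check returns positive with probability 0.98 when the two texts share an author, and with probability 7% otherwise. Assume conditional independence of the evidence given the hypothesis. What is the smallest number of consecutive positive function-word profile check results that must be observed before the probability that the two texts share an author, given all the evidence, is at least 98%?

Prior odds: 0.0004 ÷ 0.9996 = 1/2499.
Likelihood ratio of a positive result = 0.98/0.07 = 14.
Target posterior odds = 0.98/0.02 = 49.
Require 14ⁿ ≥ 49 ÷ (1/2499) = 122451.
14⁴ = 38416 falls short of 122451 but 14⁵ = 537824 reaches it, so n = 5.

5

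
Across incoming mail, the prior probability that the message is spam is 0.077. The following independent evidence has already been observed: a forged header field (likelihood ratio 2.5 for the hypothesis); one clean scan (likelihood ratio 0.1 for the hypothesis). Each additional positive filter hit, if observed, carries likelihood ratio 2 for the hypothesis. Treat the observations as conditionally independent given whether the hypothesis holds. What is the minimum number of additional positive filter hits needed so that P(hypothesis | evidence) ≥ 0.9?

9

Prior odds = 0.077/0.923 = 77/923.
Combined Bayes factor of the evidence already in hand = 2.5 × 0.1 = 0.25.
Odds after that evidence = (77/923) × 0.25 = 77/3692.
Target odds = 0.9/0.1 = 9.
Need 2ⁿ ≥ 9 ÷ (77/3692) = 33228/77.
2⁸ = 256 falls short of 33228/77 but 2⁹ = 512 reaches it, so n = 9.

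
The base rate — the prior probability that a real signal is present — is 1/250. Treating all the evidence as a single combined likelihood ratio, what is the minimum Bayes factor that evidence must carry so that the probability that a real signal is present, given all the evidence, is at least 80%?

Prior odds = 0.004/0.996 = 1/249.
Target odds = 0.8/0.2 = 4.
Required Bayes factor = 4 ÷ (1/249) = 996.

996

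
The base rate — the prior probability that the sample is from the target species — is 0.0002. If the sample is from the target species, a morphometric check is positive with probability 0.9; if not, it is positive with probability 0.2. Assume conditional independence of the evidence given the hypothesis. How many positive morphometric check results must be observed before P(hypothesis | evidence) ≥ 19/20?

8

Prior odds = 0.0002/0.9998 = 1/4999.
Likelihood ratio of a positive = 0.9/0.2 = 4.5.
Target odds: 0.95 ÷ 0.05 = 19.
Need (1/4999) × 4.5ⁿ ≥ 19, i.e. 4.5ⁿ ≥ 94981.
4.5⁷ = 4782969/128 falls short of 94981 but 4.5⁸ = 43046721/256 reaches it, so n = 8.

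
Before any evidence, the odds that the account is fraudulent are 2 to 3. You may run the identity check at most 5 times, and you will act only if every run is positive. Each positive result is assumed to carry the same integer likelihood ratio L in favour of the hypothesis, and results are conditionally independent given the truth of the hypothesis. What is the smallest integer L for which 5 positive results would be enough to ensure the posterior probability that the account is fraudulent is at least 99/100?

Prior odds = 2/3.
Target odds = 0.99/0.01 = 99.
Need L⁵ ≥ 99 ÷ (2/3) = 148.5.
2⁵ = 32 < 148.5 ≤ 243 = 3⁵, so L = 3.

3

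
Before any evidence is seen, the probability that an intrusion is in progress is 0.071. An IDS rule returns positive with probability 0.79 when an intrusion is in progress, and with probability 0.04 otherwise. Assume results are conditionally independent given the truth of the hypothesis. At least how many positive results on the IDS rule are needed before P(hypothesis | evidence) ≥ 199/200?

3

Prior odds: 0.071 ÷ 0.929 = 71/929.
Likelihood ratio of a positive result = 0.79/0.04 = 19.75.
Target posterior odds = 0.995/0.005 = 199.
Require 19.75ⁿ ≥ 199 ÷ (71/929) = 184871/71.
19.75² = 390.0625 falls short of 184871/71 but 19.75³ = 7703.734375 reaches it, so n = 3.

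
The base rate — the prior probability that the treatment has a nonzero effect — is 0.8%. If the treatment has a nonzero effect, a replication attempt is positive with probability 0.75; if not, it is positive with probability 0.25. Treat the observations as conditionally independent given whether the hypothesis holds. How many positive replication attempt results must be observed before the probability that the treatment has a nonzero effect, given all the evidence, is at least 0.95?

Prior odds = 0.008/0.992 = 1/124.
Likelihood ratio of a positive = 0.75/0.25 = 3.
Target posterior odds = 0.95/0.05 = 19.
Need (1/124) × 3ⁿ ≥ 19, i.e. 3ⁿ ≥ 2356.
3⁷ = 2187 falls short of 2356 but 3⁸ = 6561 reaches it, so n = 8.

8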